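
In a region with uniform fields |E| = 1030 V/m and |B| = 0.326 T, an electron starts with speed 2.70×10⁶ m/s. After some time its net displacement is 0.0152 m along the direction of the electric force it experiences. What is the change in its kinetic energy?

ΔKE ≈ 2.51×10⁻¹⁸ J

The magnetic force is always ⟂ v and does no work; only the electric force changes KE.
ΔKE = F_E · d = |q|E d = (1.602×10⁻¹⁹)(1030)(0.0152) ≈ 2.51×10⁻¹⁸ J.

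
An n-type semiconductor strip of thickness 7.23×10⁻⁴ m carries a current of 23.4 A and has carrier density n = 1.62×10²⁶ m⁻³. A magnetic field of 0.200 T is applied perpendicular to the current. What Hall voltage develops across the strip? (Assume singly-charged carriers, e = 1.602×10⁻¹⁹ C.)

V_H ≈ 2.49×10⁻⁴ V

V_H = IB/(n e t).
V_H = (23.4)(0.200)/((1.62×10²⁶)(1.602×10⁻¹⁹)(7.23×10⁻⁴)) ≈ 2.49×10⁻⁴ V.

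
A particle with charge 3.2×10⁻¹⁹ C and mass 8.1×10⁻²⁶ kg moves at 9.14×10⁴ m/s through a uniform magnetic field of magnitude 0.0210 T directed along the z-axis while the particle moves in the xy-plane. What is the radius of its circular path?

r ≈ 1.10 m

The magnetic force provides the centripetal force: |q|vB = mv²/r.
r = mv/(|q|B) = (8.1×10⁻²⁶)(9.14×10⁴)/((3.2×10⁻¹⁹)(0.0210)) ≈ 1.10 m.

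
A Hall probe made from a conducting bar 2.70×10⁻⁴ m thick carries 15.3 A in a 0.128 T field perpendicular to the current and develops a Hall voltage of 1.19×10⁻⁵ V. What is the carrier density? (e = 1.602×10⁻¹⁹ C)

n ≈ 3.80×10²⁷ m⁻³

From V_H = IB/(n e t), n = IB/(V_H e t).
n = (15.3)(0.128)/((1.19×10⁻⁵)(1.602×10⁻¹⁹)(2.70×10⁻⁴)) ≈ 3.80×10²⁷ m⁻³.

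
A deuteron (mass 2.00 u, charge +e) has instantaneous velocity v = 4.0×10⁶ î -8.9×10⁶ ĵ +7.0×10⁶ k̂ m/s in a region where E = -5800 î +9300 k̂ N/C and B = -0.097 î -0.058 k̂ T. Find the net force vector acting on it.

F ≈ (8.18×10⁻¹⁴, -7.16×10⁻¹⁴, -1.37×10⁻¹³) N

v×B = (5.16×10⁵, -4.47×10⁵, -8.63×10⁵) N/C.
E + v×B = (5.10×10⁵, -4.47×10⁵, -8.54×10⁵) N/C.
F = q(E + v×B) = (1.602×10⁻¹⁹ C)·(5.10×10⁵, -4.47×10⁵, -8.54×10⁵) = (8.18×10⁻¹⁴, -7.16×10⁻¹⁴, -1.37×10⁻¹³) N.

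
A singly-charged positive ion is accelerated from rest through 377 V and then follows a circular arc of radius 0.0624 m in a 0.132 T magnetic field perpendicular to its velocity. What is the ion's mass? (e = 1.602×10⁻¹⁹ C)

Combine |q|V = ½mv² and r = mv/(|q|B): eliminate v to get m = qB²r²/(2V).
m = (1.602×10⁻¹⁹)(0.132)²(0.0624)²/(2·377) ≈ 1.44×10⁻²⁶ kg.

m ≈ 1.44×10⁻²⁶ kg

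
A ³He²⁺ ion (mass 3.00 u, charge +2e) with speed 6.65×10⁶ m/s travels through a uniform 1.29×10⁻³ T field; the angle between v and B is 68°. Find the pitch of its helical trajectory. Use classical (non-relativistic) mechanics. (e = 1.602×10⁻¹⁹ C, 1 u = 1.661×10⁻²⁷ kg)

v∥ = v cosθ = 6.65×10⁶·cos68° ≈ 2.491×10⁶ m/s.
T = 2πm/(|q|B) = 2π(4.983×10⁻²⁷)/((3.204×10⁻¹⁹)(1.29×10⁻³)) ≈ 7.575×10⁻⁵ s.
pitch = v∥ T = (2.491×10⁶)(7.575×10⁻⁵) ≈ 189 m.

p ≈ 189 m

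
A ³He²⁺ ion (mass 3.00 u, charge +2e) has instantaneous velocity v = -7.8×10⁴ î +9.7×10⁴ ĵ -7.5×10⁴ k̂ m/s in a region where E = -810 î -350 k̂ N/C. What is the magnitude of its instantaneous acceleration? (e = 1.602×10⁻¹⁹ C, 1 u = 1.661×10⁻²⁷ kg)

Only an electric field acts, so F = qE = (3.204×10⁻¹⁹ C)·(-810, 0, -350) = (-2.60×10⁻¹⁶, 0, -1.12×10⁻¹⁶) N.
|a| = |F|/m = 2.827×10⁻¹⁶/4.983×10⁻²⁷ ≈ 5.67×10¹⁰ m/s².

|a| ≈ 5.67×10¹⁰ m/s²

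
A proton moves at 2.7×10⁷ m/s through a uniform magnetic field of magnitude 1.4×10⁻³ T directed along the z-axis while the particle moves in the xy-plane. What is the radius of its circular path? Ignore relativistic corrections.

The magnetic force provides the centripetal force: |q|vB = mv²/r.
r = mv/(|q|B) = (1.673×10⁻²⁷)(2.7×10⁷)/((1.602×10⁻¹⁹)(1.4×10⁻³)) ≈ 200 m.

r ≈ 200 m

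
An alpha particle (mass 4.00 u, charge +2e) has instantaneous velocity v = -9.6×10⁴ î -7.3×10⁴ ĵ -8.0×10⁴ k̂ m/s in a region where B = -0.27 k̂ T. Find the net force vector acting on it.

v×B = (1.97×10⁴, -2.59×10⁴, 0) N/C.
F = q v×B = (3.204×10⁻¹⁹ C)·(1.97×10⁴, -2.59×10⁴, 0) = (6.32×10⁻¹⁵, -8.30×10⁻¹⁵, 0) N.

F ≈ (6.32×10⁻¹⁵, -8.30×10⁻¹⁵, 0) N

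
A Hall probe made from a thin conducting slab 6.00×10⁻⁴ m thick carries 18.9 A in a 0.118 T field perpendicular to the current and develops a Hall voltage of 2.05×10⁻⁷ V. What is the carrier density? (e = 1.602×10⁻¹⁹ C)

n ≈ 1.13×10²⁹ m⁻³

From V_H = IB/(n e t), n = IB/(V_H e t).
n = (18.9)(0.118)/((2.05×10⁻⁷)(1.602×10⁻¹⁹)(6.00×10⁻⁴)) ≈ 1.13×10²⁹ m⁻³.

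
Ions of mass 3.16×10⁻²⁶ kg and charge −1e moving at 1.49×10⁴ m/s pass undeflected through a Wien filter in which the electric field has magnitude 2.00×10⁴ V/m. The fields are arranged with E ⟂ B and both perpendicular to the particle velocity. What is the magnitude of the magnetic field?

B = 1.34 T

Balance of forces in the selector: qE = qvB ⇒ B = E/v.
B = 2.00×10⁴/1.49×10⁴ = 1.34 T.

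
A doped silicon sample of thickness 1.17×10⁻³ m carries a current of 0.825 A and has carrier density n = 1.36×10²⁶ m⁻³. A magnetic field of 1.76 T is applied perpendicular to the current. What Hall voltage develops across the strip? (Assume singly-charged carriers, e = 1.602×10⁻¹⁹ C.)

V_H = IB/(n e t).
V_H = (0.825)(1.76)/((1.36×10²⁶)(1.602×10⁻¹⁹)(1.17×10⁻³)) ≈ 5.70×10⁻⁵ V.

V_H ≈ 5.70×10⁻⁵ V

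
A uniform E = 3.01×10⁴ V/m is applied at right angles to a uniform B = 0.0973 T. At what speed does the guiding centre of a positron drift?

The E×B drift speed is v_d = E/B.
v_d = 3.01×10⁴/0.0973 = 3.09×10⁵ m/s.

v_d ≈ 3.09×10⁵ m/s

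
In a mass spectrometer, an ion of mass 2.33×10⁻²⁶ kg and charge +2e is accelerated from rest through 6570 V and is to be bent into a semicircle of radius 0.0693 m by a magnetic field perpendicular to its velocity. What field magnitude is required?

v = √(2|q|V/m) = √(2·3.204×10⁻¹⁹·6570/2.33×10⁻²⁶) ≈ 4.251×10⁵ m/s.
B = mv/(|q|r) = (2.33×10⁻²⁶)(4.251×10⁵)/((3.204×10⁻¹⁹)(0.0693)) ≈ 0.446 T.

B ≈ 0.446 T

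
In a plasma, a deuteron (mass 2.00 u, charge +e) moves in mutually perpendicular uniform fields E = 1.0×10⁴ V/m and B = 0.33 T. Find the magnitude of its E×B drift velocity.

In crossed fields the guiding centre drifts at v_d = |E×B|/B² = E/B, independent of charge and mass.
v_d = 1.0×10⁴/0.33 = 3.0×10⁴ m/s.

v_d ≈ 3.0×10⁴ m/s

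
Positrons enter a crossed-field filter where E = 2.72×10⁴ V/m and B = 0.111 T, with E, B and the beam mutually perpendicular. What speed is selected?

Straight-line motion ⇒ electric and magnetic forces cancel, so E = vB.
v = E/B = 2.72×10⁴/0.111 = 2.45×10⁵ m/s.

v = 2.45×10⁵ m/s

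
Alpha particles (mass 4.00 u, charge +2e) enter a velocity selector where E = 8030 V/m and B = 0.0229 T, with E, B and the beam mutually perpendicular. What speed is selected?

For undeflected motion the electric and magnetic forces balance: qE = qvB.
v = E/B = 8030/0.0229 = 3.51×10⁵ m/s.

v = 3.51×10⁵ m/s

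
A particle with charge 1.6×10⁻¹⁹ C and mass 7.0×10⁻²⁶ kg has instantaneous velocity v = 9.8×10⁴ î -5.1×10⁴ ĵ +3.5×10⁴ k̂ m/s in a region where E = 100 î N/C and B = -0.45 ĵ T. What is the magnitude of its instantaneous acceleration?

v×B = (1.58×10⁴, 0, -4.41×10⁴) N/C.
E + v×B = (1.58×10⁴, 0, -4.41×10⁴) N/C.
F = q(E + v×B) = (1.6×10⁻¹⁹ C)·(1.58×10⁴, 0, -4.41×10⁴) = (2.54×10⁻¹⁵, 0, -7.06×10⁻¹⁵) N.
|a| = |F|/m = 7.498×10⁻¹⁵/7.0×10⁻²⁶ ≈ 1.07×10¹¹ m/s².

|a| ≈ 1.07×10¹¹ m/s²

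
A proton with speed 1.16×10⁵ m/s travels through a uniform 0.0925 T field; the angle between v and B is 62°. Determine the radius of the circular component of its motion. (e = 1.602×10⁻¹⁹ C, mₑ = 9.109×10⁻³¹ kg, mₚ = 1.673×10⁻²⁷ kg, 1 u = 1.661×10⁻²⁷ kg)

r ≈ 0.0116 m

v⊥ = v sinθ = 1.16×10⁵·sin62° ≈ 1.024×10⁵ m/s.
r = m v⊥/(|q|B) = (1.673×10⁻²⁷)(1.024×10⁵)/((1.602×10⁻¹⁹)(0.0925)) ≈ 0.0116 m.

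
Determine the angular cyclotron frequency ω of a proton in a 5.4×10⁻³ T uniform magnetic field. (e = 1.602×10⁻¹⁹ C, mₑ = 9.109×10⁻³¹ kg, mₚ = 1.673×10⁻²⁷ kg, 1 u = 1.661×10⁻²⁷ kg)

ω = |q|B/m.
ω = (1.602×10⁻¹⁹)(5.4×10⁻³)/1.673×10⁻²⁷ ≈ 5.2×10⁵ rad/s.

ω ≈ 5.2×10⁵ rad/s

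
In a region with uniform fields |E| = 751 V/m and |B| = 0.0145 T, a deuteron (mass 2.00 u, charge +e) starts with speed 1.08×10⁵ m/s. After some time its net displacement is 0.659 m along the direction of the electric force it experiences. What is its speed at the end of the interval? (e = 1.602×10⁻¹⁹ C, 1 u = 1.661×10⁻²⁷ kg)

v_f ≈ 2.44×10⁵ m/s

B does no work; ΔKE = |q|E d.
½mv_f² = ½mv₀² + |q|Ed = ½(3.322×10⁻²⁷)(1.08×10⁵)² + (1.602×10⁻¹⁹)(751)(0.659) ≈ 1.937×10⁻¹⁷ J + 7.928×10⁻¹⁷ J ≈ 9.866×10⁻¹⁷ J.
v_f = √(2·9.866×10⁻¹⁷/3.322×10⁻²⁷) ≈ 2.44×10⁵ m/s.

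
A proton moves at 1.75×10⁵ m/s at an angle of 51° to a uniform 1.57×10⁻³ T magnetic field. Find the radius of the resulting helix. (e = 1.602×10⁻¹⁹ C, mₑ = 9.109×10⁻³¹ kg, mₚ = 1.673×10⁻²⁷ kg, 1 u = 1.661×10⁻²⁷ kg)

r ≈ 0.905 m

v⊥ = v sinθ = 1.75×10⁵·sin51° ≈ 1.360×10⁵ m/s.
r = m v⊥/(|q|B) = (1.673×10⁻²⁷)(1.360×10⁵)/((1.602×10⁻¹⁹)(1.57×10⁻³)) ≈ 0.905 m.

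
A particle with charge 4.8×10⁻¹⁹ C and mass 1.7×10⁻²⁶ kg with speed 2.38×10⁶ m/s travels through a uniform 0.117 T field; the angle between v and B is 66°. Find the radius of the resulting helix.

r ≈ 0.658 m

v⊥ = v sinθ = 2.38×10⁶·sin66° ≈ 2.174×10⁶ m/s.
r = m v⊥/(|q|B) = (1.7×10⁻²⁶)(2.174×10⁶)/((4.8×10⁻¹⁹)(0.117)) ≈ 0.658 m.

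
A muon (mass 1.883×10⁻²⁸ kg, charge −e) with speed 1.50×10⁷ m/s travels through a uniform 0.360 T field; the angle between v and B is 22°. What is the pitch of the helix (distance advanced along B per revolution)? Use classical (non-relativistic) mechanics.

p ≈ 0.285 m

v∥ = v cosθ = 1.50×10⁷·cos22° ≈ 1.391×10⁷ m/s.
T = 2πm/(|q|B) = 2π(1.883×10⁻²⁸)/((1.602×10⁻¹⁹)(0.360)) ≈ 2.051×10⁻⁸ s.
pitch = v∥ T = (1.391×10⁷)(2.051×10⁻⁸) ≈ 0.285 m.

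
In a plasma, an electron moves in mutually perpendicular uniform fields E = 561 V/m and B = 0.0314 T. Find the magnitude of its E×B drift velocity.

v_d ≈ 1.79×10⁴ m/s

The steady drift has the magnetic force balancing the electric force, so v_d = E/B.
v_d = 561/0.0314 = 1.79×10⁴ m/s.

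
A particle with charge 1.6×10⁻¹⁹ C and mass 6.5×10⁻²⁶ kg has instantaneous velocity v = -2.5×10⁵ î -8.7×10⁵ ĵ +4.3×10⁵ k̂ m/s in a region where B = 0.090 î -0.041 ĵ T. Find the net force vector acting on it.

v×B = (1.76×10⁴, 3.87×10⁴, 8.86×10⁴) N/C.
F = q v×B = (1.6×10⁻¹⁹ C)·(1.76×10⁴, 3.87×10⁴, 8.86×10⁴) = (2.82×10⁻¹⁵, 6.19×10⁻¹⁵, 1.42×10⁻¹⁴) N.

F ≈ (2.82×10⁻¹⁵, 6.19×10⁻¹⁵, 1.42×10⁻¹⁴) N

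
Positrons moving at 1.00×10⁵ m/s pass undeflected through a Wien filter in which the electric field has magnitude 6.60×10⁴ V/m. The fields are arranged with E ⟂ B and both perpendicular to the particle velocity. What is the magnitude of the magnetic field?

Balance of forces in the selector: qE = qvB ⇒ B = E/v.
B = 6.60×10⁴/1.00×10⁵ = 0.660 T.

B = 0.660 T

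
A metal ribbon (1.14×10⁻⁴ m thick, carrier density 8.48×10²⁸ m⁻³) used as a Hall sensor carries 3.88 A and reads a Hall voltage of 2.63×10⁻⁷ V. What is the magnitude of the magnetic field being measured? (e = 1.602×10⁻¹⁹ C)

From V_H = IB/(n e t), B = V_H n e t / I.
B = (2.63×10⁻⁷)(8.48×10²⁸)(1.602×10⁻¹⁹)(1.14×10⁻⁴)/3.88 ≈ 0.105 T.

B ≈ 0.105 T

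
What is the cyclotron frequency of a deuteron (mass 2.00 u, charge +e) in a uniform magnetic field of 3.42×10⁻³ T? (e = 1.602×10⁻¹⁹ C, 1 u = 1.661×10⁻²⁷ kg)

f ≈ 2.62×10⁴ Hz

f = |q|B/(2πm).
f = (1.602×10⁻¹⁹)(3.42×10⁻³)/(2π·3.322×10⁻²⁷) ≈ 2.62×10⁴ Hz.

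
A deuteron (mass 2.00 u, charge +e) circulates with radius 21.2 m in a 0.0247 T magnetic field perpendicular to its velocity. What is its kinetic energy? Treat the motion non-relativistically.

KE ≈ 1.06×10⁻¹² J

v = |q|Br/m, then KE = ½mv² = (qBr)²/(2m).
v = (1.602×10⁻¹⁹)(0.0247)(21.2)/3.322×10⁻²⁷ ≈ 2.525×10⁷ m/s.
KE = ½(3.322×10⁻²⁷)(2.525×10⁷)² ≈ 1.06×10⁻¹² J.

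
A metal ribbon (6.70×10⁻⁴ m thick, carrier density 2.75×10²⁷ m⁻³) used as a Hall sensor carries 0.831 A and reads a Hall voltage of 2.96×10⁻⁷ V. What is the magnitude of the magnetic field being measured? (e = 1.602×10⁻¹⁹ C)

B ≈ 0.105 T

From V_H = IB/(n e t), B = V_H n e t / I.
B = (2.96×10⁻⁷)(2.75×10²⁷)(1.602×10⁻¹⁹)(6.70×10⁻⁴)/0.831 ≈ 0.105 T.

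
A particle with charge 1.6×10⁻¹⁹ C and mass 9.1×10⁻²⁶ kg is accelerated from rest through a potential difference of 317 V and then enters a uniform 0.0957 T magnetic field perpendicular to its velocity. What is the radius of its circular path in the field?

r ≈ 0.198 m

Acceleration: |q|V = ½mv² ⇒ v = √(2|q|V/m) = √(2·1.6×10⁻¹⁹·317/9.1×10⁻²⁶) ≈ 3.339×10⁴ m/s.
In the field: r = mv/(|q|B) = (9.1×10⁻²⁶)(3.339×10⁴)/((1.6×10⁻¹⁹)(0.0957)) ≈ 0.198 m.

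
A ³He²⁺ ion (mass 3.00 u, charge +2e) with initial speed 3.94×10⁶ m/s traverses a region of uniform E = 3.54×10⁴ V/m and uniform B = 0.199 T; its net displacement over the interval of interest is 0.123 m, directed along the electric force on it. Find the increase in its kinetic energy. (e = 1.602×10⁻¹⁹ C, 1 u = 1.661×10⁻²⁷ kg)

ΔKE ≈ 1.40×10⁻¹⁵ J

The magnetic force is always ⟂ v and does no work; only the electric force changes KE.
ΔKE = F_E · d = |q|E d = (3.204×10⁻¹⁹)(3.54×10⁴)(0.123) ≈ 1.40×10⁻¹⁵ J.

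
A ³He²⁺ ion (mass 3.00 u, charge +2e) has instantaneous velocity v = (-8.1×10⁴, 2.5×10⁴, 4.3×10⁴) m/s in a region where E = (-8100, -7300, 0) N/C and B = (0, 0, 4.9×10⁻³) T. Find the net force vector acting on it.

F ≈ (-2.56×10⁻¹⁵, -2.21×10⁻¹⁵, 0) N

v×B = (122, 397, 0) N/C.
E + v×B = (-7980, -6900, 0) N/C.
F = q(E + v×B) = (3.204×10⁻¹⁹ C)·(-7980, -6900, 0) = (-2.56×10⁻¹⁵, -2.21×10⁻¹⁵, 0) N.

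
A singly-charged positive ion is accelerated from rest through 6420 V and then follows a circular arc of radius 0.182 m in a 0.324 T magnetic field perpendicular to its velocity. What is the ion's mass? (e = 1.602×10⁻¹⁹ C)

m ≈ 4.34×10⁻²⁶ kg

Combine |q|V = ½mv² and r = mv/(|q|B): eliminate v to get m = qB²r²/(2V).
m = (1.602×10⁻¹⁹)(0.324)²(0.182)²/(2·6420) ≈ 4.34×10⁻²⁶ kg.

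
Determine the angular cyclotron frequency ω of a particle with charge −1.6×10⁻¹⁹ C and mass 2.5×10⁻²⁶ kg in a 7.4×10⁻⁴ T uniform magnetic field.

ω ≈ 4700 rad/s

ω = |q|B/m.
ω = (1.6×10⁻¹⁹)(7.4×10⁻⁴)/2.5×10⁻²⁶ ≈ 4700 rad/s.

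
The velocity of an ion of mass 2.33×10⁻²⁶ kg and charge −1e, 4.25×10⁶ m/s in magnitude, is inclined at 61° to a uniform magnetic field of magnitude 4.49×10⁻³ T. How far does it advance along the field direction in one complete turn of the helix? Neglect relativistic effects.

v∥ = v cosθ = 4.25×10⁶·cos61° ≈ 2.060×10⁶ m/s.
T = 2πm/(|q|B) = 2π(2.33×10⁻²⁶)/((1.602×10⁻¹⁹)(4.49×10⁻³)) ≈ 2.035×10⁻⁴ s.
pitch = v∥ T = (2.060×10⁶)(2.035×10⁻⁴) ≈ 419 m.

p ≈ 419 m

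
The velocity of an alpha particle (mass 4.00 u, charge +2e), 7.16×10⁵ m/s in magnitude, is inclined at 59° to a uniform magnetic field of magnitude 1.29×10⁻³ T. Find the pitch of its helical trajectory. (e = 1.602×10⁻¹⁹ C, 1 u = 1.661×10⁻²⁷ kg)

p ≈ 37.2 m

v∥ = v cosθ = 7.16×10⁵·cos59° ≈ 3.688×10⁵ m/s.
T = 2πm/(|q|B) = 2π(6.644×10⁻²⁷)/((3.204×10⁻¹⁹)(1.29×10⁻³)) ≈ 1.010×10⁻⁴ s.
pitch = v∥ T = (3.688×10⁵)(1.010×10⁻⁴) ≈ 37.2 m.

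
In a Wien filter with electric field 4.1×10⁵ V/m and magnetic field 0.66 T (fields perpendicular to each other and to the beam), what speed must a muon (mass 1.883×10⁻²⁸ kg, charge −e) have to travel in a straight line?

Zero net Lorentz force requires |qE| = |q v×B|, i.e. E = vB.
v = E/B = 4.1×10⁵/0.66 = 6.2×10⁵ m/s.

v = 6.2×10⁵ m/s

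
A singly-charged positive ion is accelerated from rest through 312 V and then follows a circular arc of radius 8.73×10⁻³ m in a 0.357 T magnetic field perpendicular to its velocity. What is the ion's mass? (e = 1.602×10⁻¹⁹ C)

m ≈ 2.49×10⁻²⁷ kg

Combine |q|V = ½mv² and r = mv/(|q|B): eliminate v to get m = qB²r²/(2V).
m = (1.602×10⁻¹⁹)(0.357)²(8.73×10⁻³)²/(2·312) ≈ 2.49×10⁻²⁷ kg.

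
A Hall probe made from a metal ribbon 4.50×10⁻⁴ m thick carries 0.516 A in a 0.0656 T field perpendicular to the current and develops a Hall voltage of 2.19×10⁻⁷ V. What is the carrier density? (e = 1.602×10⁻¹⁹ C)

n ≈ 2.14×10²⁷ m⁻³

From V_H = IB/(n e t), n = IB/(V_H e t).
n = (0.516)(0.0656)/((2.19×10⁻⁷)(1.602×10⁻¹⁹)(4.50×10⁻⁴)) ≈ 2.14×10²⁷ m⁻³.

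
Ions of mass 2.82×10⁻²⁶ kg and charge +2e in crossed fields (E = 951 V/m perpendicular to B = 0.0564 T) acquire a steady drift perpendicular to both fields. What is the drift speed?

v_d ≈ 1.69×10⁴ m/s

The steady drift has the magnetic force balancing the electric force, so v_d = E/B.
v_d = 951/0.0564 = 1.69×10⁴ m/s.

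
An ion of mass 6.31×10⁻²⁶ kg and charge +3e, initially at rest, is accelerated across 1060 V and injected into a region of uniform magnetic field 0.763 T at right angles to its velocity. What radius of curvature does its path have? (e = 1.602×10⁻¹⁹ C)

r ≈ 0.0219 m

Acceleration: |q|V = ½mv² ⇒ v = √(2|q|V/m) = √(2·4.806×10⁻¹⁹·1060/6.31×10⁻²⁶) ≈ 1.271×10⁵ m/s.
In the field: r = mv/(|q|B) = (6.31×10⁻²⁶)(1.271×10⁵)/((4.806×10⁻¹⁹)(0.763)) ≈ 0.0219 m.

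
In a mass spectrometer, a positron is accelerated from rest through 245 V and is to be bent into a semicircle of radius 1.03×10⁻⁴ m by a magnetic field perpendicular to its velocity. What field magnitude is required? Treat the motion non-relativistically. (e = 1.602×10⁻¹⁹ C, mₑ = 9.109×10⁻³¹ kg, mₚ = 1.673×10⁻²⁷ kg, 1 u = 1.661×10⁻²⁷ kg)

B ≈ 0.512 T

v = √(2|q|V/m) = √(2·1.602×10⁻¹⁹·245/9.109×10⁻³¹) ≈ 9.283×10⁶ m/s.
B = mv/(|q|r) = (9.109×10⁻³¹)(9.283×10⁶)/((1.602×10⁻¹⁹)(1.03×10⁻⁴)) ≈ 0.512 T.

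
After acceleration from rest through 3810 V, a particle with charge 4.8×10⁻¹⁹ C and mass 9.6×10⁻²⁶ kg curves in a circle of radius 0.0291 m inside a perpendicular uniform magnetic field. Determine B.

v = √(2|q|V/m) = √(2·4.8×10⁻¹⁹·3810/9.6×10⁻²⁶) ≈ 1.952×10⁵ m/s.
B = mv/(|q|r) = (9.6×10⁻²⁶)(1.952×10⁵)/((4.8×10⁻¹⁹)(0.0291)) ≈ 1.34 T.

B ≈ 1.34 T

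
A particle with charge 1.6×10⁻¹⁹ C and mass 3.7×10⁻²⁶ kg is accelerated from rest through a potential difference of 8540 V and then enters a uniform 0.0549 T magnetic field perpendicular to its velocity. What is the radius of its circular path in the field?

Acceleration: |q|V = ½mv² ⇒ v = √(2|q|V/m) = √(2·1.6×10⁻¹⁹·8540/3.7×10⁻²⁶) ≈ 2.718×10⁵ m/s.
In the field: r = mv/(|q|B) = (3.7×10⁻²⁶)(2.718×10⁵)/((1.6×10⁻¹⁹)(0.0549)) ≈ 1.14 m.

r ≈ 1.14 m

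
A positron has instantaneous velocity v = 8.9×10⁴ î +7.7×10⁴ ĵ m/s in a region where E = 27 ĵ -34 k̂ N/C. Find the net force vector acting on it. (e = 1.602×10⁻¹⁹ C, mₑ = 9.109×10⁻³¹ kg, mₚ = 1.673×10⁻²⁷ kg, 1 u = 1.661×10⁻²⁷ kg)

F ≈ (0, 4.33×10⁻¹⁸, -5.45×10⁻¹⁸) N

Only an electric field acts, so F = qE = (1.602×10⁻¹⁹ C)·(0, 27.0, -34.0) = (0, 4.33×10⁻¹⁸, -5.45×10⁻¹⁸) N.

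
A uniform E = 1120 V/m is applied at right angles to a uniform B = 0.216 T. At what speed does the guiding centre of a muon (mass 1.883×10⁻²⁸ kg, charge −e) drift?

The steady drift has the magnetic force balancing the electric force, so v_d = E/B.
v_d = 1120/0.216 = 5190 m/s.

v_d ≈ 5190 m/s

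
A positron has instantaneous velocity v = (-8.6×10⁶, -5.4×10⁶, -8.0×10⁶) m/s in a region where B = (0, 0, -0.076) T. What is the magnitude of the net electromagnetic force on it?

|F| ≈ 1.24×10⁻¹³ N

v×B = (4.10×10⁵, -6.54×10⁵, 0) N/C.
F = q v×B = (1.602×10⁻¹⁹ C)·(4.10×10⁵, -6.54×10⁵, 0) = (6.57×10⁻¹⁴, -1.05×10⁻¹³, 0) N.
|F| = 1.24×10⁻¹³ N.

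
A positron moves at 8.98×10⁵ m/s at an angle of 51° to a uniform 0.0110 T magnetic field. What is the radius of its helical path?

r ≈ 3.61×10⁻⁴ m

v⊥ = v sinθ = 8.98×10⁵·sin51° ≈ 6.979×10⁵ m/s.
r = m v⊥/(|q|B) = (9.109×10⁻³¹)(6.979×10⁵)/((1.602×10⁻¹⁹)(0.0110)) ≈ 3.61×10⁻⁴ m.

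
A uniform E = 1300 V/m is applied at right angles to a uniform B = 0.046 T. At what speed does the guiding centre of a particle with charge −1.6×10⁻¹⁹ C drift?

The E×B drift speed is v_d = E/B.
v_d = 1300/0.046 = 2.8×10⁴ m/s.

v_d ≈ 2.8×10⁴ m/s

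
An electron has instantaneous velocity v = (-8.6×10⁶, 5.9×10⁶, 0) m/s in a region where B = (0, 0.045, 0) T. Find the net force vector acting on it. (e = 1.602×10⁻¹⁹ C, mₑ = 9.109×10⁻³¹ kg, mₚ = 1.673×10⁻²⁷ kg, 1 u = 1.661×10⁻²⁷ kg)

F ≈ (0, 0, 6.20×10⁻¹⁴) N

v×B = (0, 0, -3.87×10⁵) N/C.
F = q v×B = (−1.602×10⁻¹⁹ C)·(0, 0, -3.87×10⁵) = (0, 0, 6.20×10⁻¹⁴) N.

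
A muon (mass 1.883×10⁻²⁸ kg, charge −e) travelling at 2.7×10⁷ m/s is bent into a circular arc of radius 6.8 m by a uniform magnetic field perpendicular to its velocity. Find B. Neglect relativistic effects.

From |q|vB = mv²/r, B = mv/(|q|r).
B = (1.883×10⁻²⁸)(2.7×10⁷)/((1.602×10⁻¹⁹)(6.8)) ≈ 4.7×10⁻³ T.

B ≈ 4.7×10⁻³ T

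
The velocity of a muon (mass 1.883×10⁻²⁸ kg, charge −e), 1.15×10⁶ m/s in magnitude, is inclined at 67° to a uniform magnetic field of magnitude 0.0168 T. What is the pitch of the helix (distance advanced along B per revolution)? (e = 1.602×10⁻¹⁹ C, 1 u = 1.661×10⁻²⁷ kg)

p ≈ 0.198 m

v∥ = v cosθ = 1.15×10⁶·cos67° ≈ 4.493×10⁵ m/s.
T = 2πm/(|q|B) = 2π(1.883×10⁻²⁸)/((1.602×10⁻¹⁹)(0.0168)) ≈ 4.396×10⁻⁷ s.
pitch = v∥ T = (4.493×10⁵)(4.396×10⁻⁷) ≈ 0.198 m.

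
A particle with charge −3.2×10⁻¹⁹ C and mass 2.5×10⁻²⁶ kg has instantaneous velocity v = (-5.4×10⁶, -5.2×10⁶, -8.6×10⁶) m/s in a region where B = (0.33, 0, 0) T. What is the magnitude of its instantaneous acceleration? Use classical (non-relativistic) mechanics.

|a| ≈ 4.25×10¹³ m/s²

v×B = (0, -2.84×10⁶, 1.72×10⁶) N/C.
F = q v×B = (−3.2×10⁻¹⁹ C)·(0, -2.84×10⁶, 1.72×10⁶) = (0, 9.08×10⁻¹³, -5.49×10⁻¹³) N.
|a| = |F|/m = 1.061×10⁻¹²/2.5×10⁻²⁶ ≈ 4.25×10¹³ m/s².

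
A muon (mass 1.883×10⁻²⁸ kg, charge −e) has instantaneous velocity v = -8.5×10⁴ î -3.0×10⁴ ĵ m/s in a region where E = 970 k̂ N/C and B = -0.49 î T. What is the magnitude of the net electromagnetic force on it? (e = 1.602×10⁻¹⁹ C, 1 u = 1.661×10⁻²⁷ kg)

v×B = (0, 0, -1.47×10⁴) N/C.
E + v×B = (0, 0, -1.37×10⁴) N/C.
F = q(E + v×B) = (−1.602×10⁻¹⁹ C)·(0, 0, -1.37×10⁴) = (0, 0, 2.20×10⁻¹⁵) N.
|F| = 2.20×10⁻¹⁵ N.

|F| ≈ 2.20×10⁻¹⁵ N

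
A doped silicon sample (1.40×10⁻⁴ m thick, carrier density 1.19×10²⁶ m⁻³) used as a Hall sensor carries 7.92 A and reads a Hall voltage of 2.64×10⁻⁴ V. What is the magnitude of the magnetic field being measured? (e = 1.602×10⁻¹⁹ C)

From V_H = IB/(n e t), B = V_H n e t / I.
B = (2.64×10⁻⁴)(1.19×10²⁶)(1.602×10⁻¹⁹)(1.40×10⁻⁴)/7.92 ≈ 0.0890 T.

B ≈ 0.0890 T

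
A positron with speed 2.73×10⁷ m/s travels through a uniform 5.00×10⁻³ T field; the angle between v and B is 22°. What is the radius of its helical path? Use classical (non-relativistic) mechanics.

r ≈ 0.0116 m

v⊥ = v sinθ = 2.73×10⁷·sin22° ≈ 1.023×10⁷ m/s.
r = m v⊥/(|q|B) = (9.109×10⁻³¹)(1.023×10⁷)/((1.602×10⁻¹⁹)(5.00×10⁻³)) ≈ 0.0116 m.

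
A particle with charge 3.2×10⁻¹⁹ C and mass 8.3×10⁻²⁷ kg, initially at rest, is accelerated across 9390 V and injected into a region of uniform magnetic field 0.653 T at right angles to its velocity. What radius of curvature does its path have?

Acceleration: |q|V = ½mv² ⇒ v = √(2|q|V/m) = √(2·3.2×10⁻¹⁹·9390/8.3×10⁻²⁷) ≈ 8.509×10⁵ m/s.
In the field: r = mv/(|q|B) = (8.3×10⁻²⁷)(8.509×10⁵)/((3.2×10⁻¹⁹)(0.653)) ≈ 0.0338 m.

r ≈ 0.0338 m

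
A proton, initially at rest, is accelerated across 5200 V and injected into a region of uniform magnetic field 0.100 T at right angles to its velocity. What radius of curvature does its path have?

r ≈ 0.104 m

Acceleration: |q|V = ½mv² ⇒ v = √(2|q|V/m) = √(2·1.602×10⁻¹⁹·5200/1.673×10⁻²⁷) ≈ 9.979×10⁵ m/s.
In the field: r = mv/(|q|B) = (1.673×10⁻²⁷)(9.979×10⁵)/((1.602×10⁻¹⁹)(0.100)) ≈ 0.104 m.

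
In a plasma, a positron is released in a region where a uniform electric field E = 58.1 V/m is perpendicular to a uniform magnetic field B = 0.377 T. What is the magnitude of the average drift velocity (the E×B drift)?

In crossed fields the guiding centre drifts at v_d = |E×B|/B² = E/B, independent of charge and mass.
v_d = 58.1/0.377 = 154 m/s.

v_d ≈ 154 m/s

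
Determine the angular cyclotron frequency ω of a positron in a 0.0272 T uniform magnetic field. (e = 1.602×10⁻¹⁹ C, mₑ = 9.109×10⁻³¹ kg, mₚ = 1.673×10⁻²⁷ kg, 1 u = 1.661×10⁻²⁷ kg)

ω ≈ 4.78×10⁹ rad/s

ω = |q|B/m.
ω = (1.602×10⁻¹⁹)(0.0272)/9.109×10⁻³¹ ≈ 4.78×10⁹ rad/s.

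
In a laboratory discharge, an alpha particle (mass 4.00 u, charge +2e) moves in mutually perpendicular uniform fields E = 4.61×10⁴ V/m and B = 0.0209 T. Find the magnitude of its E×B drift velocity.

The E×B drift speed is v_d = E/B.
v_d = 4.61×10⁴/0.0209 = 2.21×10⁶ m/s.

v_d ≈ 2.21×10⁶ m/s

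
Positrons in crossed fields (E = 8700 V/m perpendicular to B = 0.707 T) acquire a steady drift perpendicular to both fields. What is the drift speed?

v_d ≈ 1.23×10⁴ m/s

The steady drift has the magnetic force balancing the electric force, so v_d = E/B.
v_d = 8700/0.707 = 1.23×10⁴ m/s.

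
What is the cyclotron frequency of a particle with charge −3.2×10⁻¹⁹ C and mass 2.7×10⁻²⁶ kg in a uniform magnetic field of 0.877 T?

f = |q|B/(2πm).
f = (3.2×10⁻¹⁹)(0.877)/(2π·2.7×10⁻²⁶) ≈ 1.65×10⁶ Hz.

f ≈ 1.65×10⁶ Hz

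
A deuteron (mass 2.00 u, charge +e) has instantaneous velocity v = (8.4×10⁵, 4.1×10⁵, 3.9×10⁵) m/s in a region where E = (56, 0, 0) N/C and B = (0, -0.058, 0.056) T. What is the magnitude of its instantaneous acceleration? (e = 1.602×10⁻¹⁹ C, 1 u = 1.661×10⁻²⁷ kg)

|a| ≈ 3.94×10¹² m/s²

v×B = (4.56×10⁴, -4.70×10⁴, -4.87×10⁴) N/C.
E + v×B = (4.56×10⁴, -4.70×10⁴, -4.87×10⁴) N/C.
F = q(E + v×B) = (1.602×10⁻¹⁹ C)·(4.56×10⁴, -4.70×10⁴, -4.87×10⁴) = (7.31×10⁻¹⁵, -7.54×10⁻¹⁵, -7.80×10⁻¹⁵) N.
|a| = |F|/m = 1.308×10⁻¹⁴/3.322×10⁻²⁷ ≈ 3.94×10¹² m/s².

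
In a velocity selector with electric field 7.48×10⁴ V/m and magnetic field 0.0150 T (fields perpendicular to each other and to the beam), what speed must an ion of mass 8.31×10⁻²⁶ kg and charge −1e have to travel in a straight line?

Straight-line motion ⇒ electric and magnetic forces cancel, so E = vB.
v = E/B = 7.48×10⁴/0.0150 = 4.99×10⁶ m/s.
The result is independent of the particle's charge and mass.

v = 4.99×10⁶ m/s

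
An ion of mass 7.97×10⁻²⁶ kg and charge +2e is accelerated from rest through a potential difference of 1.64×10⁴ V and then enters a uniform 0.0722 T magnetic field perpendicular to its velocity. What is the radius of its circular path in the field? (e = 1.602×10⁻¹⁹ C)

Acceleration: |q|V = ½mv² ⇒ v = √(2|q|V/m) = √(2·3.204×10⁻¹⁹·1.64×10⁴/7.97×10⁻²⁶) ≈ 3.631×10⁵ m/s.
In the field: r = mv/(|q|B) = (7.97×10⁻²⁶)(3.631×10⁵)/((3.204×10⁻¹⁹)(0.0722)) ≈ 1.25 m.

r ≈ 1.25 m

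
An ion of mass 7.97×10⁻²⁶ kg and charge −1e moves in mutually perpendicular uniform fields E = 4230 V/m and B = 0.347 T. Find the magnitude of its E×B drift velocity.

The steady drift has the magnetic force balancing the electric force, so v_d = E/B.
v_d = 4230/0.347 = 1.22×10⁴ m/s.

v_d ≈ 1.22×10⁴ m/s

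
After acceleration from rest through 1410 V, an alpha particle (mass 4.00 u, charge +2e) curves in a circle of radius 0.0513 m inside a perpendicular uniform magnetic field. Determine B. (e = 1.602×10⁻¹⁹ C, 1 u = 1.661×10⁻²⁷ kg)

B ≈ 0.149 T

v = √(2|q|V/m) = √(2·3.204×10⁻¹⁹·1410/6.644×10⁻²⁷) ≈ 3.688×10⁵ m/s.
B = mv/(|q|r) = (6.644×10⁻²⁷)(3.688×10⁵)/((3.204×10⁻¹⁹)(0.0513)) ≈ 0.149 T.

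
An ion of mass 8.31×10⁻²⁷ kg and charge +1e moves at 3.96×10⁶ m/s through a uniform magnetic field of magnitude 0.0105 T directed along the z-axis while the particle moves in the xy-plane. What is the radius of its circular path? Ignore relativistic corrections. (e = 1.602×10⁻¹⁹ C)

The magnetic force provides the centripetal force: |q|vB = mv²/r.
r = mv/(|q|B) = (8.31×10⁻²⁷)(3.96×10⁶)/((1.602×10⁻¹⁹)(0.0105)) ≈ 19.6 m.

r ≈ 19.6 m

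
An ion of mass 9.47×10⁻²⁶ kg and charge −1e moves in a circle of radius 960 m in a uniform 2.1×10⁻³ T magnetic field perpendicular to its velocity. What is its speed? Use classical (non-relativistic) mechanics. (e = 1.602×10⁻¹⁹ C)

From |q|vB = mv²/r, v = |q|Br/m.
v = (1.602×10⁻¹⁹)(2.1×10⁻³)(960)/9.47×10⁻²⁶ ≈ 3.4×10⁶ m/s.

v ≈ 3.4×10⁶ m/s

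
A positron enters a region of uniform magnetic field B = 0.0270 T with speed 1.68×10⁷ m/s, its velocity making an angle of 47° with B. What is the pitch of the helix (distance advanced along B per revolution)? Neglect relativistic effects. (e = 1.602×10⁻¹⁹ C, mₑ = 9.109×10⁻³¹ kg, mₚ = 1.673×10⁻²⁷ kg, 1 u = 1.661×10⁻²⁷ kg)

p ≈ 0.0152 m

v∥ = v cosθ = 1.68×10⁷·cos47° ≈ 1.146×10⁷ m/s.
T = 2πm/(|q|B) = 2π(9.109×10⁻³¹)/((1.602×10⁻¹⁹)(0.0270)) ≈ 1.323×10⁻⁹ s.
pitch = v∥ T = (1.146×10⁷)(1.323×10⁻⁹) ≈ 0.0152 m.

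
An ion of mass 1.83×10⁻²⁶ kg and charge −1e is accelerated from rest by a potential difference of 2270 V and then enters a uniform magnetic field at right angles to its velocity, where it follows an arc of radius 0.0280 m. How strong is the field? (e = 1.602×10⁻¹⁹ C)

B ≈ 0.813 T

v = √(2|q|V/m) = √(2·1.602×10⁻¹⁹·2270/1.83×10⁻²⁶) ≈ 1.994×10⁵ m/s.
B = mv/(|q|r) = (1.83×10⁻²⁶)(1.994×10⁵)/((1.602×10⁻¹⁹)(0.0280)) ≈ 0.813 T.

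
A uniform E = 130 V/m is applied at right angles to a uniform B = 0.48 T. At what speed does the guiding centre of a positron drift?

v_d ≈ 270 m/s

The E×B drift speed is v_d = E/B.
v_d = 130/0.48 = 270 m/s.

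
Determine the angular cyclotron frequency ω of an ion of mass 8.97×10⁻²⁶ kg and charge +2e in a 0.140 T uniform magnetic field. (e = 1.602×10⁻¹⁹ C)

ω = |q|B/m.
ω = (3.204×10⁻¹⁹)(0.140)/8.97×10⁻²⁶ ≈ 5.00×10⁵ rad/s.

ω ≈ 5.00×10⁵ rad/s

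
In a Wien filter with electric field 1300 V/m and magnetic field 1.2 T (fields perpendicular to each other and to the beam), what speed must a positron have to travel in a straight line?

Straight-line motion ⇒ electric and magnetic forces cancel, so E = vB.
v = E/B = 1300/1.2 = 1100 m/s.

v = 1100 m/s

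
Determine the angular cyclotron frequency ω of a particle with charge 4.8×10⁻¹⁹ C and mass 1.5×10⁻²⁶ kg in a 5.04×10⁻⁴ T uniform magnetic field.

ω = |q|B/m.
ω = (4.8×10⁻¹⁹)(5.04×10⁻⁴)/1.5×10⁻²⁶ ≈ 1.61×10⁴ rad/s.

ω ≈ 1.61×10⁴ rad/s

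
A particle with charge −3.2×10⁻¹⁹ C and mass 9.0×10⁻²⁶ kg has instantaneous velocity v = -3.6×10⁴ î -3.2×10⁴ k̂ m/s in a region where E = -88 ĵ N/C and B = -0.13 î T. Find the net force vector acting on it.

F ≈ (0, -1.30×10⁻¹⁵, 0) N

v×B = (0, 4160, 0) N/C.
E + v×B = (0, 4070, 0) N/C.
F = q(E + v×B) = (−3.2×10⁻¹⁹ C)·(0, 4070, 0) = (0, -1.30×10⁻¹⁵, 0) N.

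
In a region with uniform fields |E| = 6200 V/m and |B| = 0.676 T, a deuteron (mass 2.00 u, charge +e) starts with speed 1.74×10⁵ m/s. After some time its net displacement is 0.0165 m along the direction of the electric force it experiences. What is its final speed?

v_f ≈ 2.00×10⁵ m/s

B does no work; ΔKE = |q|E d.
½mv_f² = ½mv₀² + |q|Ed = ½(3.322×10⁻²⁷)(1.74×10⁵)² + (1.602×10⁻¹⁹)(6200)(0.0165) ≈ 5.029×10⁻¹⁷ J + 1.639×10⁻¹⁷ J ≈ 6.668×10⁻¹⁷ J.
v_f = √(2·6.668×10⁻¹⁷/3.322×10⁻²⁷) ≈ 2.00×10⁵ m/s.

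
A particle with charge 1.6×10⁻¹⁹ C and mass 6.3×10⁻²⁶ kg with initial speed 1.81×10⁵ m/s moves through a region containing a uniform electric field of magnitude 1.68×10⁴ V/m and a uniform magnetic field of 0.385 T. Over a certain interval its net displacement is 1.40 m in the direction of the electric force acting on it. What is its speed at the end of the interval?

v_f ≈ 3.90×10⁵ m/s

B does no work; ΔKE = |q|E d.
½mv_f² = ½mv₀² + |q|Ed = ½(6.3×10⁻²⁶)(1.81×10⁵)² + (1.6×10⁻¹⁹)(1.68×10⁴)(1.40) ≈ 1.032×10⁻¹⁵ J + 3.763×10⁻¹⁵ J ≈ 4.795×10⁻¹⁵ J.
v_f = √(2·4.795×10⁻¹⁵/6.3×10⁻²⁶) ≈ 3.90×10⁵ m/s.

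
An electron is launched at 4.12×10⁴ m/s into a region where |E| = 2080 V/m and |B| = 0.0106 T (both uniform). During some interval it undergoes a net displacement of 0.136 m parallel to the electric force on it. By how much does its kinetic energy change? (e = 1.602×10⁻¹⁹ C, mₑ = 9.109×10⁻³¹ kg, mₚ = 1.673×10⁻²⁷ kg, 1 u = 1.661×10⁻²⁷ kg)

ΔKE ≈ 4.53×10⁻¹⁷ J

The magnetic force is always ⟂ v and does no work; only the electric force changes KE.
ΔKE = F_E · d = |q|E d = (1.602×10⁻¹⁹)(2080)(0.136) ≈ 4.53×10⁻¹⁷ J.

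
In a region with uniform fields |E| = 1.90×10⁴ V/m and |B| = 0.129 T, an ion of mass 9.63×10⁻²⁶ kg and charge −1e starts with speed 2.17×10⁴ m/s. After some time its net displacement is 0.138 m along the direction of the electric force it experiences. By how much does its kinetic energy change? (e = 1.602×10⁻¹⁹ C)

The magnetic force is always ⟂ v and does no work; only the electric force changes KE.
ΔKE = F_E · d = |q|E d = (1.602×10⁻¹⁹)(1.90×10⁴)(0.138) ≈ 4.20×10⁻¹⁶ J.

ΔKE ≈ 4.20×10⁻¹⁶ J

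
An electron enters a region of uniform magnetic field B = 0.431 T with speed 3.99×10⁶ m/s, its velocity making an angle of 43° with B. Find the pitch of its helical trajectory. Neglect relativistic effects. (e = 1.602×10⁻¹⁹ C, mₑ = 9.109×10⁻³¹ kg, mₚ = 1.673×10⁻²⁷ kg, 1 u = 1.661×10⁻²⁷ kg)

p ≈ 2.42×10⁻⁴ m

v∥ = v cosθ = 3.99×10⁶·cos43° ≈ 2.918×10⁶ m/s.
T = 2πm/(|q|B) = 2π(9.109×10⁻³¹)/((1.602×10⁻¹⁹)(0.431)) ≈ 8.289×10⁻¹¹ s.
pitch = v∥ T = (2.918×10⁶)(8.289×10⁻¹¹) ≈ 2.42×10⁻⁴ m.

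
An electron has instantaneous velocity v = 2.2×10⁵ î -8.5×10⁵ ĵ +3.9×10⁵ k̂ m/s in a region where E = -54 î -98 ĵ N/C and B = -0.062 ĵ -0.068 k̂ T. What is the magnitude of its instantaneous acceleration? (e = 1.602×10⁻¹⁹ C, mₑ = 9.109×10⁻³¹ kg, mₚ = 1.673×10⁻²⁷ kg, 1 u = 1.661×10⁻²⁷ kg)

|a| ≈ 1.48×10¹⁶ m/s²

v×B = (8.20×10⁴, 1.50×10⁴, -1.36×10⁴) N/C.
E + v×B = (8.19×10⁴, 1.49×10⁴, -1.36×10⁴) N/C.
F = q(E + v×B) = (−1.602×10⁻¹⁹ C)·(8.19×10⁴, 1.49×10⁴, -1.36×10⁴) = (-1.31×10⁻¹⁴, -2.38×10⁻¹⁵, 2.19×10⁻¹⁵) N.
|a| = |F|/m = 1.352×10⁻¹⁴/9.109×10⁻³¹ ≈ 1.48×10¹⁶ m/s².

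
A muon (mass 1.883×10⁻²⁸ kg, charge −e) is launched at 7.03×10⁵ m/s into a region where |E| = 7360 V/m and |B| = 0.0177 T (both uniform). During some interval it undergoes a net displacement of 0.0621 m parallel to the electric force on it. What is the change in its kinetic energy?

ΔKE ≈ 7.32×10⁻¹⁷ J

The magnetic force is always ⟂ v and does no work; only the electric force changes KE.
ΔKE = F_E · d = |q|E d = (1.602×10⁻¹⁹)(7360)(0.0621) ≈ 7.32×10⁻¹⁷ J.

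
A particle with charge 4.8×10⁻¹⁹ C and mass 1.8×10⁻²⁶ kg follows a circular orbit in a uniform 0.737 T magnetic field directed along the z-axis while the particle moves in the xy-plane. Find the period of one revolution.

T ≈ 3.20×10⁻⁷ s

The cyclotron period depends only on m, q, B: T = 2πm/(|q|B).
T = 2π(1.8×10⁻²⁶)/((4.8×10⁻¹⁹)(0.737)) ≈ 3.20×10⁻⁷ s.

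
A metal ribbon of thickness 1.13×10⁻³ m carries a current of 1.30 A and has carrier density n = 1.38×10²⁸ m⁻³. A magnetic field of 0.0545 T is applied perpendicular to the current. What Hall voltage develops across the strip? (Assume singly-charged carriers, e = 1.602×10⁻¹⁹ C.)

V_H = IB/(n e t).
V_H = (1.30)(0.0545)/((1.38×10²⁸)(1.602×10⁻¹⁹)(1.13×10⁻³)) ≈ 2.84×10⁻⁸ V.

V_H ≈ 2.84×10⁻⁸ V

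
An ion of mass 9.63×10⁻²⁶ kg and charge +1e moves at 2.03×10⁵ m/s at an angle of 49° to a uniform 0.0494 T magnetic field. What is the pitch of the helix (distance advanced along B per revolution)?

v∥ = v cosθ = 2.03×10⁵·cos49° ≈ 1.332×10⁵ m/s.
T = 2πm/(|q|B) = 2π(9.63×10⁻²⁶)/((1.602×10⁻¹⁹)(0.0494)) ≈ 7.646×10⁻⁵ s.
pitch = v∥ T = (1.332×10⁵)(7.646×10⁻⁵) ≈ 10.2 m.

p ≈ 10.2 m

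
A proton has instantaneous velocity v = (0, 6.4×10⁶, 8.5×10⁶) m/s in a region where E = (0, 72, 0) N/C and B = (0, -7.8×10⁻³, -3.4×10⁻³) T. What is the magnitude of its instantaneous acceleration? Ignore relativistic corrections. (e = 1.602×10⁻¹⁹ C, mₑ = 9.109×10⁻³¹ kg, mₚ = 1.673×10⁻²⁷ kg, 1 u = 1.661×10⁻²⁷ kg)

v×B = (4.45×10⁴, 0, 0) N/C.
E + v×B = (4.45×10⁴, 72.0, 0) N/C.
F = q(E + v×B) = (1.602×10⁻¹⁹ C)·(4.45×10⁴, 72.0, 0) = (7.14×10⁻¹⁵, 1.15×10⁻¹⁷, 0) N.
|a| = |F|/m = 7.135×10⁻¹⁵/1.673×10⁻²⁷ ≈ 4.26×10¹² m/s².

|a| ≈ 4.26×10¹² m/s²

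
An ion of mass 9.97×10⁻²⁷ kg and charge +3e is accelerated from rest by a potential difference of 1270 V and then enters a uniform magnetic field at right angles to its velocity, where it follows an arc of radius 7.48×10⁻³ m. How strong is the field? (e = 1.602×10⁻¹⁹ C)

B ≈ 0.970 T

v = √(2|q|V/m) = √(2·4.806×10⁻¹⁹·1270/9.97×10⁻²⁷) ≈ 3.499×10⁵ m/s.
B = mv/(|q|r) = (9.97×10⁻²⁷)(3.499×10⁵)/((4.806×10⁻¹⁹)(7.48×10⁻³)) ≈ 0.970 T.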